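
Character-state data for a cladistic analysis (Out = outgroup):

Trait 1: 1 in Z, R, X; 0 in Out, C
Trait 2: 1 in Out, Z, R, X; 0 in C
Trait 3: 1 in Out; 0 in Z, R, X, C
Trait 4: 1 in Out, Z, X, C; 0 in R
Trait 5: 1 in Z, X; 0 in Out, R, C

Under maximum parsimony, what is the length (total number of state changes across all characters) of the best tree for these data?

5

Character polarity is set by the outgroup: the derived state is whichever differs from the outgroup's state, so for Trait 2, Trait 3, Trait 4 the derived state is '0', and for the remaining characters it is '1'.
Only R, X, and Z show the derived state '1' for Trait 1, supporting them as a clade.
Trait 2 (derived state '0') is unique to C (autapomorphy; uninformative for grouping).
Trait 3 (derived state '0') is shared by all ingroup taxa — unites the whole ingroup.
Trait 4: derived state '0' in R only — an autapomorphy, so it tells us nothing about relationships among taxa.
Only X and Z show the derived state '1' for Trait 5, supporting them as a clade.
Most parsimonious ingroup topology: (((Z,X),R),C).
Changes per character on this tree: Trait 1: 1; Trait 2: 1; Trait 3: 1; Trait 4: 1; Trait 5: 1.
Total = 5.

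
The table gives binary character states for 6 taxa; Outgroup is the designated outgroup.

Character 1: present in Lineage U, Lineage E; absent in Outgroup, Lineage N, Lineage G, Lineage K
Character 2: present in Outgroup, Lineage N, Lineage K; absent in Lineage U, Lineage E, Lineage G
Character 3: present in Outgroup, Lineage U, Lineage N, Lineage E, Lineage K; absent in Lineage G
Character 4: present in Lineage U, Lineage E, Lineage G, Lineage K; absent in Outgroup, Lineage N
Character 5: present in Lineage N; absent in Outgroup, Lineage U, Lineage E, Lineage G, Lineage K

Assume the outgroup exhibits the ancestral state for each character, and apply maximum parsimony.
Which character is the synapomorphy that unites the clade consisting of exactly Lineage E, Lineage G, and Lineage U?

Character polarity is set by the outgroup: the derived state is whichever differs from the outgroup's state, so for Character 2, Character 3 the derived state is 'absent', and for the remaining characters it is 'present'.
Character 1 (derived state 'present') is shared by Lineage E and Lineage U — a synapomorphy uniting that clade.
Character 2 (derived state 'absent') is shared by Lineage E, Lineage G, and Lineage U — a synapomorphy uniting that clade.
Character 3: derived state 'absent' in Lineage G only — an autapomorphy, so it tells us nothing about relationships among taxa.
Character 4: derived state 'present' in Lineage E, Lineage G, Lineage K, and Lineage U only — synapomorphy for {Lineage E, Lineage G, Lineage K, Lineage U}.
Character 5 (derived state 'present') is unique to Lineage N (autapomorphy; uninformative for grouping).
Most parsimonious ingroup topology: ((((Lineage U,Lineage E),Lineage G),Lineage K),Lineage N).
The clade {Lineage E, Lineage G, Lineage U} is supported by Character 2: its derived state 'absent' occurs in exactly those taxa and in no other taxon (including the outgroup).

Character 2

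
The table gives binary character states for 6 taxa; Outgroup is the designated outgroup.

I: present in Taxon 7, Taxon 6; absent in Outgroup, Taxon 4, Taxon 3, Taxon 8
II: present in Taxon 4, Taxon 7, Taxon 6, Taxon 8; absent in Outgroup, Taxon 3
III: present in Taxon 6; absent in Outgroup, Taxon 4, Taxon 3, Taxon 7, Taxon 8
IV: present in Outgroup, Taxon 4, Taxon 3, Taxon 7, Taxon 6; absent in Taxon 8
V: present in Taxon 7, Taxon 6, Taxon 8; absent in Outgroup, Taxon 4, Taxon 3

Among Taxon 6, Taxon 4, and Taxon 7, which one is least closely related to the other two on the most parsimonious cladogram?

Taxon 4

Character polarity is set by the outgroup: the derived state is whichever differs from the outgroup's state, so for IV the derived state is 'absent', and for the remaining characters it is 'present'.
Only Taxon 6 and Taxon 7 show the derived state 'present' for I, supporting them as a clade.
II: derived state 'present' in Taxon 4, Taxon 6, Taxon 7, and Taxon 8 only — synapomorphy for {Taxon 4, Taxon 6, Taxon 7, Taxon 8}.
III: derived state 'present' in Taxon 6 only — an autapomorphy, so it tells us nothing about relationships among taxa.
IV (derived state 'absent') is unique to Taxon 8 (autapomorphy; uninformative for grouping).
V: derived state 'present' in Taxon 6, Taxon 7, and Taxon 8 only — synapomorphy for {Taxon 6, Taxon 7, Taxon 8}.
Most parsimonious ingroup topology: ((Taxon 4,((Taxon 7,Taxon 6),Taxon 8)),Taxon 3).
Taxon 6 and Taxon 7 share a more recent common ancestor with each other than either does with Taxon 4, so Taxon 4 is the least closely related of the three.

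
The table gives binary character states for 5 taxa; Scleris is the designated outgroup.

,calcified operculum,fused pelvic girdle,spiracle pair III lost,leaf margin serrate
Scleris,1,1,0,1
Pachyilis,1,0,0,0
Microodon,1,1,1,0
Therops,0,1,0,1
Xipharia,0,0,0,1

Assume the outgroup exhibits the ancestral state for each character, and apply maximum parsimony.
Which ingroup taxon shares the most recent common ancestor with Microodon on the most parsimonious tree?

Pachyilis

Character polarity is set by the outgroup: the derived state is whichever differs from the outgroup's state, so for calcified operculum, fused pelvic girdle, leaf margin serrate the derived state is '0', and for the remaining characters it is '1'.
Only Therops and Xipharia show the derived state '0' for calcified operculum, supporting them as a clade.
fused pelvic girdle groups Pachyilis and Xipharia, which is incompatible with the clades supported by the remaining characters; treating it as convergent (homoplasy) costs fewer steps than any alternative tree.
spiracle pair III lost (derived state '1') is unique to Microodon (autapomorphy; uninformative for grouping).
Only Microodon and Pachyilis show the derived state '0' for leaf margin serrate, supporting them as a clade.
Most parsimonious ingroup topology: ((Pachyilis,Microodon),(Therops,Xipharia)).
Microodon and Pachyilis form a cherry on this tree, so they are sister taxa.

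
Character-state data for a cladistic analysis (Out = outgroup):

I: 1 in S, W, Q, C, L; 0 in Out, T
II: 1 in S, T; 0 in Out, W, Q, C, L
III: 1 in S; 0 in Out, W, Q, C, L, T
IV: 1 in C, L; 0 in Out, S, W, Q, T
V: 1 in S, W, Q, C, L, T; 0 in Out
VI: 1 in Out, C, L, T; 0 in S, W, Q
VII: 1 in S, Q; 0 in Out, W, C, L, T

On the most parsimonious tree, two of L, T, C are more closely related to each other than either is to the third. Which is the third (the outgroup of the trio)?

Character polarity is set by the outgroup: the derived state is whichever differs from the outgroup's state, so for VI the derived state is '0', and for the remaining characters it is '1'.
I: derived state '1' in C, L, Q, S, and W only — synapomorphy for {C, L, Q, S, W}.
II groups S and T, which is incompatible with the clades supported by the remaining characters; treating it as convergent (homoplasy) costs fewer steps than any alternative tree.
III: derived state '1' in S only — an autapomorphy, so it tells us nothing about relationships among taxa.
IV (derived state '1') is shared by C and L — a synapomorphy uniting that clade.
V (derived state '1') is shared by all ingroup taxa — unites the whole ingroup.
VI: derived state '0' in Q, S, and W only — synapomorphy for {Q, S, W}.
Only Q and S show the derived state '1' for VII, supporting them as a clade.
Most parsimonious ingroup topology: ((((S,Q),W),(C,L)),T).
L and C share a more recent common ancestor with each other than either does with T, so T is the least closely related of the three.

T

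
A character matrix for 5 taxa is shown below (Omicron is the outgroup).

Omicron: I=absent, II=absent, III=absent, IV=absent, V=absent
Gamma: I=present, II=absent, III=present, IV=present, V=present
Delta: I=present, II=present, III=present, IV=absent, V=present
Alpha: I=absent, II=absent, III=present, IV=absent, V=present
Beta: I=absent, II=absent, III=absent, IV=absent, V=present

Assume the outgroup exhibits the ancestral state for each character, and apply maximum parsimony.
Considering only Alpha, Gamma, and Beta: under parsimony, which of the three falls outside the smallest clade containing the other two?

Beta

The outgroup has state 'absent' for every character, so 'present' is the derived state throughout.
I: derived state 'present' in Delta and Gamma only — synapomorphy for {Delta, Gamma}.
II (derived state 'present') is unique to Delta (autapomorphy; uninformative for grouping).
Only Alpha, Delta, and Gamma show the derived state 'present' for III, supporting them as a clade.
IV (derived state 'present') is unique to Gamma (autapomorphy; uninformative for grouping).
All ingroup taxa share the derived state 'present' for V; it defines the ingroup but does not resolve relationships within it.
Most parsimonious ingroup topology: (Beta,((Delta,Gamma),Alpha)).
Gamma and Alpha share a more recent common ancestor with each other than either does with Beta, so Beta is the least closely related of the three.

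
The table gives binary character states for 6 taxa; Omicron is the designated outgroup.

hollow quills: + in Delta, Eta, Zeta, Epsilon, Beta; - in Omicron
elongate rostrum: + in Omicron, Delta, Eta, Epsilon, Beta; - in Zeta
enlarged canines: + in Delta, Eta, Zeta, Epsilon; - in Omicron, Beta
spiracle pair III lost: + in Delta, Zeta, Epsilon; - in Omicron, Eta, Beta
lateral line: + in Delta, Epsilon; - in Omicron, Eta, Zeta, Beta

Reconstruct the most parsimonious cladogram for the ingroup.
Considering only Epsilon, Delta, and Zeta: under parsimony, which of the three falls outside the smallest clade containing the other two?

Zeta

Character polarity is set by the outgroup: the derived state is whichever differs from the outgroup's state, so for elongate rostrum the derived state is '-', and for the remaining characters it is '+'.
hollow quills (derived state '+') is shared by all ingroup taxa — unites the whole ingroup.
elongate rostrum: derived state '-' in Zeta only — an autapomorphy, so it tells us nothing about relationships among taxa.
Only Delta, Epsilon, Eta, and Zeta show the derived state '+' for enlarged canines, supporting them as a clade.
spiracle pair III lost (derived state '+') is shared by Delta, Epsilon, and Zeta — a synapomorphy uniting that clade.
lateral line: derived state '+' in Delta and Epsilon only — synapomorphy for {Delta, Epsilon}.
Most parsimonious ingroup topology: ((((Delta,Epsilon),Zeta),Eta),Beta).
Delta and Epsilon share a more recent common ancestor with each other than either does with Zeta, so Zeta is the least closely related of the three.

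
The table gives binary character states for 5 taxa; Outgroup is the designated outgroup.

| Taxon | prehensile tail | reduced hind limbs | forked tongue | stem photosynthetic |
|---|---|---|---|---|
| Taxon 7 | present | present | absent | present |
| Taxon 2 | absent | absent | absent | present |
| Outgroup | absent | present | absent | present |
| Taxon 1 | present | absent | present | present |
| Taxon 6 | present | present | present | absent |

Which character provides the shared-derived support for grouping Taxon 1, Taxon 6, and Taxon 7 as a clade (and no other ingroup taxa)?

prehensile tail

Character polarity is set by the outgroup: the derived state is whichever differs from the outgroup's state, so for reduced hind limbs, stem photosynthetic the derived state is 'absent', and for the remaining characters it is 'present'.
prehensile tail (derived state 'present') is shared by Taxon 1, Taxon 6, and Taxon 7 — a synapomorphy uniting that clade.
reduced hind limbs (state 'absent') occurs in Taxon 1 and Taxon 2 but conflicts with the nesting implied by the other characters — most parsimoniously interpreted as homoplasy.
forked tongue (derived state 'present') is shared by Taxon 1 and Taxon 6 — a synapomorphy uniting that clade.
stem photosynthetic (derived state 'absent') is unique to Taxon 6 (autapomorphy; uninformative for grouping).
Most parsimonious ingroup topology: (((Taxon 6,Taxon 1),Taxon 7),Taxon 2).
The clade {Taxon 1, Taxon 6, Taxon 7} is supported by prehensile tail: its derived state 'present' occurs in exactly those taxa and in no other taxon (including the outgroup).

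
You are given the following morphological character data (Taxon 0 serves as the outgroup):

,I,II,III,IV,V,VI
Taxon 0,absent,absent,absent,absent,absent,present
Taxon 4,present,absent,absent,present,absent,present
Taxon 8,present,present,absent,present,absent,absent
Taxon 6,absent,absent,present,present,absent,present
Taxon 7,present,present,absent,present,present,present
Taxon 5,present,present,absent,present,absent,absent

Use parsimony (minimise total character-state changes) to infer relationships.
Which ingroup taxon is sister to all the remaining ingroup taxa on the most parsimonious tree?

Taxon 6

Character polarity is set by the outgroup: the derived state is whichever differs from the outgroup's state, so for VI the derived state is 'absent', and for the remaining characters it is 'present'.
Only Taxon 4, Taxon 5, Taxon 7, and Taxon 8 show the derived state 'present' for I, supporting them as a clade.
II (derived state 'present') is shared by Taxon 5, Taxon 7, and Taxon 8 — a synapomorphy uniting that clade.
III: derived state 'present' in Taxon 6 only — an autapomorphy, so it tells us nothing about relationships among taxa.
All ingroup taxa share the derived state 'present' for IV; it defines the ingroup but does not resolve relationships within it.
V (derived state 'present') is unique to Taxon 7 (autapomorphy; uninformative for grouping).
VI: derived state 'absent' in Taxon 5 and Taxon 8 only — synapomorphy for {Taxon 5, Taxon 8}.
Most parsimonious ingroup topology: ((Taxon 4,((Taxon 8,Taxon 5),Taxon 7)),Taxon 6).
Taxon 6 is sister to the clade containing all other ingroup taxa, so it is the earliest-diverging (most basal) ingroup lineage.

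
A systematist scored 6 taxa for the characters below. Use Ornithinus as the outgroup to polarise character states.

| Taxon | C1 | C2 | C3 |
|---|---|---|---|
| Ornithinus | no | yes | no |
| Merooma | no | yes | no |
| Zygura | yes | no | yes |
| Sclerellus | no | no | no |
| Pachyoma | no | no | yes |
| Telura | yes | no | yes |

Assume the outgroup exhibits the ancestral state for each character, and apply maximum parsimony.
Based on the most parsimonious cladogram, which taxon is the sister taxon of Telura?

Character polarity is set by the outgroup: the derived state is whichever differs from the outgroup's state, so for C2 the derived state is 'no', and for the remaining characters it is 'yes'.
C1 (derived state 'yes') is shared by Telura and Zygura — a synapomorphy uniting that clade.
C2: derived state 'no' in Pachyoma, Sclerellus, Telura, and Zygura only — synapomorphy for {Pachyoma, Sclerellus, Telura, Zygura}.
C3 (derived state 'yes') is shared by Pachyoma, Telura, and Zygura — a synapomorphy uniting that clade.
Most parsimonious ingroup topology: (Merooma,(((Zygura,Telura),Pachyoma),Sclerellus)).
Telura and Zygura form a cherry on this tree, so they are sister taxa.

Zygura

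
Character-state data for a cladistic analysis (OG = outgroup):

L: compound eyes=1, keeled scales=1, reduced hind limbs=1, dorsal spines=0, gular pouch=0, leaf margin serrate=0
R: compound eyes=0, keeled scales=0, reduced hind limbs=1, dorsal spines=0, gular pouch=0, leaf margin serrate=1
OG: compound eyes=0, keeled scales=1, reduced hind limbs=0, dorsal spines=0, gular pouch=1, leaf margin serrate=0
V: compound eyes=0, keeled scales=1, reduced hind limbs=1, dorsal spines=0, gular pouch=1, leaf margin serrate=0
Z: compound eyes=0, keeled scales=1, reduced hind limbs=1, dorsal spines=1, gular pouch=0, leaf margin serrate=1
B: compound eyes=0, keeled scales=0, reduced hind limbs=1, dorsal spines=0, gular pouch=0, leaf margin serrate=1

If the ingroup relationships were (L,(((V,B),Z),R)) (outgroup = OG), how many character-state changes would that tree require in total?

9

Map each character onto (L,(((V,B),Z),R)) (rooted by OG) and count the minimum state changes it requires (Fitch parsimony):
compound eyes: 1; keeled scales: 2; reduced hind limbs: 1; dorsal spines: 1; gular pouch: 2; leaf margin serrate: 2.
Total tree length = 9.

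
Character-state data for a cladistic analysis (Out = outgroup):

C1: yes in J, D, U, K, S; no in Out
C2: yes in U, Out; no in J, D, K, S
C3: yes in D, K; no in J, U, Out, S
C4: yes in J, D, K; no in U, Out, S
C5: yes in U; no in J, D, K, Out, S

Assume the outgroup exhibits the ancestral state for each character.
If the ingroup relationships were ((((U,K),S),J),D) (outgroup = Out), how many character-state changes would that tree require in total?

9

Map each character onto ((((U,K),S),J),D) (rooted by Out) and count the minimum state changes it requires (Fitch parsimony):
C1: 1; C2: 2; C3: 2; C4: 3; C5: 1.
Total tree length = 9.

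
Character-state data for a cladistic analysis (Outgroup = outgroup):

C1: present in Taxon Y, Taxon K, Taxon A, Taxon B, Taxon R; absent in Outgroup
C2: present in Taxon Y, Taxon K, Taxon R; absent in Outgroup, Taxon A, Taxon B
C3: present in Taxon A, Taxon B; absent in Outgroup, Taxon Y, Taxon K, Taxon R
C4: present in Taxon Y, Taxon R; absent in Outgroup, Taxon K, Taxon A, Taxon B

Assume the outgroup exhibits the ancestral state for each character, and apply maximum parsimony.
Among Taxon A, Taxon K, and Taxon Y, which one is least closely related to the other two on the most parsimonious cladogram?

The outgroup has state 'absent' for every character, so 'present' is the derived state throughout.
All ingroup taxa share the derived state 'present' for C1; it defines the ingroup but does not resolve relationships within it.
C2: derived state 'present' in Taxon K, Taxon R, and Taxon Y only — synapomorphy for {Taxon K, Taxon R, Taxon Y}.
C3 (derived state 'present') is shared by Taxon A and Taxon B — a synapomorphy uniting that clade.
C4: derived state 'present' in Taxon R and Taxon Y only — synapomorphy for {Taxon R, Taxon Y}.
Most parsimonious ingroup topology: (((Taxon Y,Taxon R),Taxon K),(Taxon A,Taxon B)).
Taxon Y and Taxon K share a more recent common ancestor with each other than either does with Taxon A, so Taxon A is the least closely related of the three.

Taxon A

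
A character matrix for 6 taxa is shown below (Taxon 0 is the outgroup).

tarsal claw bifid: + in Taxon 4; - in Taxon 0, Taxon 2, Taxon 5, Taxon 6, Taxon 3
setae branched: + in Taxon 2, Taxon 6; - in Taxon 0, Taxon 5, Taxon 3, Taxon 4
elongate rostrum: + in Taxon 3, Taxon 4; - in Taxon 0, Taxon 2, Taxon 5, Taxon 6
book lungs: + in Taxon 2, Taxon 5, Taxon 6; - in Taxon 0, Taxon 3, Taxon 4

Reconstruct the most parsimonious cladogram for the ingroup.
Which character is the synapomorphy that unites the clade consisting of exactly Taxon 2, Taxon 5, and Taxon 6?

book lungs

The outgroup has state '-' for every character, so '+' is the derived state throughout.
tarsal claw bifid (derived state '+') is unique to Taxon 4 (autapomorphy; uninformative for grouping).
setae branched: derived state '+' in Taxon 2 and Taxon 6 only — synapomorphy for {Taxon 2, Taxon 6}.
elongate rostrum: derived state '+' in Taxon 3 and Taxon 4 only — synapomorphy for {Taxon 3, Taxon 4}.
book lungs: derived state '+' in Taxon 2, Taxon 5, and Taxon 6 only — synapomorphy for {Taxon 2, Taxon 5, Taxon 6}.
Most parsimonious ingroup topology: ((Taxon 3,Taxon 4),((Taxon 2,Taxon 6),Taxon 5)).
The clade {Taxon 2, Taxon 5, Taxon 6} is supported by book lungs: its derived state '+' occurs in exactly those taxa and in no other taxon (including the outgroup).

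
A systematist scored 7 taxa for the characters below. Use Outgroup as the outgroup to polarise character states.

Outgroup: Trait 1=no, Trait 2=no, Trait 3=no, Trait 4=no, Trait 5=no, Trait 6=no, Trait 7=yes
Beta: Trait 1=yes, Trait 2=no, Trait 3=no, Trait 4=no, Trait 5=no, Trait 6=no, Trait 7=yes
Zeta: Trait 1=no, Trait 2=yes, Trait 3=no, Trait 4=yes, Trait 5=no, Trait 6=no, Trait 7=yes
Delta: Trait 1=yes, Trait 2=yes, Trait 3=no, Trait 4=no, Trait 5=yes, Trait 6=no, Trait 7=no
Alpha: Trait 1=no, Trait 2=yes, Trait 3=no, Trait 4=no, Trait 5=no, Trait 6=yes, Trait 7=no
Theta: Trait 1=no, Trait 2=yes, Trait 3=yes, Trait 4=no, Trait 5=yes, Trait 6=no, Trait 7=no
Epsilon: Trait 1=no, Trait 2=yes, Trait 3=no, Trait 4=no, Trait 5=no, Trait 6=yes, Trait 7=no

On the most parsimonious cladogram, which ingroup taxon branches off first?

Character polarity is set by the outgroup: the derived state is whichever differs from the outgroup's state, so for Trait 7 the derived state is 'no', and for the remaining characters it is 'yes'.
Trait 1 (state 'yes') occurs in Beta and Delta but conflicts with the nesting implied by the other characters — most parsimoniously interpreted as homoplasy.
Only Alpha, Delta, Epsilon, Theta, and Zeta show the derived state 'yes' for Trait 2, supporting them as a clade.
Trait 3: derived state 'yes' in Theta only — an autapomorphy, so it tells us nothing about relationships among taxa.
Trait 4 (derived state 'yes') is unique to Zeta (autapomorphy; uninformative for grouping).
Trait 5: derived state 'yes' in Delta and Theta only — synapomorphy for {Delta, Theta}.
Trait 6 (derived state 'yes') is shared by Alpha and Epsilon — a synapomorphy uniting that clade.
Only Alpha, Delta, Epsilon, and Theta show the derived state 'no' for Trait 7, supporting them as a clade.
Most parsimonious ingroup topology: (Beta,(Zeta,((Delta,Theta),(Alpha,Epsilon)))).
Beta is sister to the clade containing all other ingroup taxa, so it is the earliest-diverging (most basal) ingroup lineage.

Beta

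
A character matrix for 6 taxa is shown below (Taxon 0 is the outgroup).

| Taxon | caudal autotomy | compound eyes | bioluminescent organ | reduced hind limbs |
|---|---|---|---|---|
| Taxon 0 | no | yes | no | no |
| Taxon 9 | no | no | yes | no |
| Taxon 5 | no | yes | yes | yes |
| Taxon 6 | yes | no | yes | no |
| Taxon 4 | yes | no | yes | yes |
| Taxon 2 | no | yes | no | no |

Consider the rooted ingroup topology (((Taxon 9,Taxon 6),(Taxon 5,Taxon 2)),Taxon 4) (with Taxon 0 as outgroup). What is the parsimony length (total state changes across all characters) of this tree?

Map each character onto (((Taxon 9,Taxon 6),(Taxon 5,Taxon 2)),Taxon 4) (rooted by Taxon 0) and count the minimum state changes it requires (Fitch parsimony):
caudal autotomy: 2; compound eyes: 2; bioluminescent organ: 2; reduced hind limbs: 2.
Total tree length = 8.

8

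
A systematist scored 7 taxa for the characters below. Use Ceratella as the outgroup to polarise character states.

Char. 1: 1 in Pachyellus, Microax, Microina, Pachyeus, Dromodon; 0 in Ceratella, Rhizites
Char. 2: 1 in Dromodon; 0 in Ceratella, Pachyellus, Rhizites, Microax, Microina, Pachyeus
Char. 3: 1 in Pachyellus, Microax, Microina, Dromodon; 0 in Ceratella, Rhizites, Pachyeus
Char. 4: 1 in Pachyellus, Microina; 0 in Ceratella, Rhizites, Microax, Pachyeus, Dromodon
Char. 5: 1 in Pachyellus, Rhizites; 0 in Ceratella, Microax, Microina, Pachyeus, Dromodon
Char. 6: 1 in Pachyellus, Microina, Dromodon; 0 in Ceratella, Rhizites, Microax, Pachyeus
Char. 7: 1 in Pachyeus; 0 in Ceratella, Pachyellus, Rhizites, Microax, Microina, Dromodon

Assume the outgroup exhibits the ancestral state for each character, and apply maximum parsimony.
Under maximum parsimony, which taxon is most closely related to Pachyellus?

The outgroup has state '0' for every character, so '1' is the derived state throughout.
Char. 1 (derived state '1') is shared by Dromodon, Microax, Microina, Pachyellus, and Pachyeus — a synapomorphy uniting that clade.
Char. 2 (derived state '1') is unique to Dromodon (autapomorphy; uninformative for grouping).
Only Dromodon, Microax, Microina, and Pachyellus show the derived state '1' for Char. 3, supporting them as a clade.
Char. 4 (derived state '1') is shared by Microina and Pachyellus — a synapomorphy uniting that clade.
Char. 5 groups Pachyellus and Rhizites, which is incompatible with the clades supported by the remaining characters; treating it as convergent (homoplasy) costs fewer steps than any alternative tree.
Only Dromodon, Microina, and Pachyellus show the derived state '1' for Char. 6, supporting them as a clade.
Char. 7: derived state '1' in Pachyeus only — an autapomorphy, so it tells us nothing about relationships among taxa.
Most parsimonious ingroup topology: (((((Pachyellus,Microina),Dromodon),Microax),Pachyeus),Rhizites).
Pachyellus and Microina form a cherry on this tree, so they are sister taxa.

Microina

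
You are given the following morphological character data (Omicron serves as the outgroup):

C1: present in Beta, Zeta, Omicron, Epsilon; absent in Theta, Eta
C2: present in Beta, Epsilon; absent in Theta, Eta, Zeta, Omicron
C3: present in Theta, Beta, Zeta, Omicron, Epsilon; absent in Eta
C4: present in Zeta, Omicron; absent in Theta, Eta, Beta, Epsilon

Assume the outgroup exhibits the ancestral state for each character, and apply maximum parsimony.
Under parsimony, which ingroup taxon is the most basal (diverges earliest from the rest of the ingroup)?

Character polarity is set by the outgroup: the derived state is whichever differs from the outgroup's state, so for C1, C3, C4 the derived state is 'absent', and for the remaining characters it is 'present'.
C1: derived state 'absent' in Eta and Theta only — synapomorphy for {Eta, Theta}.
C2: derived state 'present' in Beta and Epsilon only — synapomorphy for {Beta, Epsilon}.
C3: derived state 'absent' in Eta only — an autapomorphy, so it tells us nothing about relationships among taxa.
C4 (derived state 'absent') is shared by Beta, Epsilon, Eta, and Theta — a synapomorphy uniting that clade.
Most parsimonious ingroup topology: (((Beta,Epsilon),(Eta,Theta)),Zeta).
Zeta is sister to the clade containing all other ingroup taxa, so it is the earliest-diverging (most basal) ingroup lineage.

Zeta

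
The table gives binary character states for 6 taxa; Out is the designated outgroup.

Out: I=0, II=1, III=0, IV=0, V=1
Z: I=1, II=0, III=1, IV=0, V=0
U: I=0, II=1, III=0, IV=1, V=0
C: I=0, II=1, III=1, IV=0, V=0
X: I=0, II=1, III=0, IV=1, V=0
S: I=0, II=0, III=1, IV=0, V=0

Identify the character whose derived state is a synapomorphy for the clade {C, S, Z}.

Character polarity is set by the outgroup: the derived state is whichever differs from the outgroup's state, so for II, V the derived state is '0', and for the remaining characters it is '1'.
I: derived state '1' in Z only — an autapomorphy, so it tells us nothing about relationships among taxa.
Only S and Z show the derived state '0' for II, supporting them as a clade.
III (derived state '1') is shared by C, S, and Z — a synapomorphy uniting that clade.
Only U and X show the derived state '1' for IV, supporting them as a clade.
V (derived state '0') is shared by all ingroup taxa — unites the whole ingroup.
Most parsimonious ingroup topology: (((Z,S),C),(U,X)).
The clade {C, S, Z} is supported by III: its derived state '1' occurs in exactly those taxa and in no other taxon (including the outgroup).

III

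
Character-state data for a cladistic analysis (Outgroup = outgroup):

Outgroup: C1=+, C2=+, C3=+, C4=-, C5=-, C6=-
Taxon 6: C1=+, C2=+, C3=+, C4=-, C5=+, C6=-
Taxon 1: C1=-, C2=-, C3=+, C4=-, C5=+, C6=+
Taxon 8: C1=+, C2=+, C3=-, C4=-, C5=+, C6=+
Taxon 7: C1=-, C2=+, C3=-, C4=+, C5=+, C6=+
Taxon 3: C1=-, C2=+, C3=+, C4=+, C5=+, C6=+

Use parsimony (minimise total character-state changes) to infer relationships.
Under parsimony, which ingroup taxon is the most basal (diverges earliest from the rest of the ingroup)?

Taxon 6

Character polarity is set by the outgroup: the derived state is whichever differs from the outgroup's state, so for C1, C2, C3 the derived state is '-', and for the remaining characters it is '+'.
C1 (derived state '-') is shared by Taxon 1, Taxon 3, and Taxon 7 — a synapomorphy uniting that clade.
C2: derived state '-' in Taxon 1 only — an autapomorphy, so it tells us nothing about relationships among taxa.
C3 (state '-') occurs in Taxon 7 and Taxon 8 but conflicts with the nesting implied by the other characters — most parsimoniously interpreted as homoplasy.
Only Taxon 3 and Taxon 7 show the derived state '+' for C4, supporting them as a clade.
All ingroup taxa share the derived state '+' for C5; it defines the ingroup but does not resolve relationships within it.
Only Taxon 1, Taxon 3, Taxon 7, and Taxon 8 show the derived state '+' for C6, supporting them as a clade.
Most parsimonious ingroup topology: (Taxon 6,((Taxon 1,(Taxon 7,Taxon 3)),Taxon 8)).
Taxon 6 is sister to the clade containing all other ingroup taxa, so it is the earliest-diverging (most basal) ingroup lineage.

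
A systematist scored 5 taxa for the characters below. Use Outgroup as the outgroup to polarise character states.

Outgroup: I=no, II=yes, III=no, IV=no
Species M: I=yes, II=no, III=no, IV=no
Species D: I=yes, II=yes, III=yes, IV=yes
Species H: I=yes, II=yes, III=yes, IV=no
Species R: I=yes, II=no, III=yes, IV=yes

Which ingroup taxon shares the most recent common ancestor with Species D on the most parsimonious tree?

Character polarity is set by the outgroup: the derived state is whichever differs from the outgroup's state, so for II the derived state is 'no', and for the remaining characters it is 'yes'.
All ingroup taxa share the derived state 'yes' for I; it defines the ingroup but does not resolve relationships within it.
II groups Species M and Species R, which is incompatible with the clades supported by the remaining characters; treating it as convergent (homoplasy) costs fewer steps than any alternative tree.
III (derived state 'yes') is shared by Species D, Species H, and Species R — a synapomorphy uniting that clade.
IV (derived state 'yes') is shared by Species D and Species R — a synapomorphy uniting that clade.
Most parsimonious ingroup topology: (Species M,((Species D,Species R),Species H)).
Species D and Species R form a cherry on this tree, so they are sister taxa.

Species R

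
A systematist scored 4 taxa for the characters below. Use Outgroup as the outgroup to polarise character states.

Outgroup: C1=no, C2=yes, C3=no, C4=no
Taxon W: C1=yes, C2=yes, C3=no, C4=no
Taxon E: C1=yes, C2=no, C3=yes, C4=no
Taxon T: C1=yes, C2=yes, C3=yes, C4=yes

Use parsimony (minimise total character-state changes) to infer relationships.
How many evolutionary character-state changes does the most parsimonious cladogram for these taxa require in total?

4

Character polarity is set by the outgroup: the derived state is whichever differs from the outgroup's state, so for C2 the derived state is 'no', and for the remaining characters it is 'yes'.
All ingroup taxa share the derived state 'yes' for C1; it defines the ingroup but does not resolve relationships within it.
C2: derived state 'no' in Taxon E only — an autapomorphy, so it tells us nothing about relationships among taxa.
Only Taxon E and Taxon T show the derived state 'yes' for C3, supporting them as a clade.
C4: derived state 'yes' in Taxon T only — an autapomorphy, so it tells us nothing about relationships among taxa.
Most parsimonious ingroup topology: (Taxon W,(Taxon E,Taxon T)).
Changes per character on this tree: C1: 1; C2: 1; C3: 1; C4: 1.
Total = 4.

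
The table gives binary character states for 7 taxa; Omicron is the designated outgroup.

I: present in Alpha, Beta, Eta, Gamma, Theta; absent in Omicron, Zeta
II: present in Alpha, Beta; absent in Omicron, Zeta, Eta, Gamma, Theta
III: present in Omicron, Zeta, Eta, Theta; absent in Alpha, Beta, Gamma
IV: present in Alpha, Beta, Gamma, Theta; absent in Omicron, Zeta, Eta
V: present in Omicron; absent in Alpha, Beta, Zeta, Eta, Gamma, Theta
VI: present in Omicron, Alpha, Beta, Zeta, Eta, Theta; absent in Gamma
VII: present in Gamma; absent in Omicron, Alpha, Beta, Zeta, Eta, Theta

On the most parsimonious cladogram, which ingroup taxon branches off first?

Zeta

Character polarity is set by the outgroup: the derived state is whichever differs from the outgroup's state, so for III, V, VI the derived state is 'absent', and for the remaining characters it is 'present'.
Only Alpha, Beta, Eta, Gamma, and Theta show the derived state 'present' for I, supporting them as a clade.
II (derived state 'present') is shared by Alpha and Beta — a synapomorphy uniting that clade.
Only Alpha, Beta, and Gamma show the derived state 'absent' for III, supporting them as a clade.
IV (derived state 'present') is shared by Alpha, Beta, Gamma, and Theta — a synapomorphy uniting that clade.
All ingroup taxa share the derived state 'absent' for V; it defines the ingroup but does not resolve relationships within it.
VI (derived state 'absent') is unique to Gamma (autapomorphy; uninformative for grouping).
VII (derived state 'present') is unique to Gamma (autapomorphy; uninformative for grouping).
Most parsimonious ingroup topology: (((((Alpha,Beta),Gamma),Theta),Eta),Zeta).
Zeta is sister to the clade containing all other ingroup taxa, so it is the earliest-diverging (most basal) ingroup lineage.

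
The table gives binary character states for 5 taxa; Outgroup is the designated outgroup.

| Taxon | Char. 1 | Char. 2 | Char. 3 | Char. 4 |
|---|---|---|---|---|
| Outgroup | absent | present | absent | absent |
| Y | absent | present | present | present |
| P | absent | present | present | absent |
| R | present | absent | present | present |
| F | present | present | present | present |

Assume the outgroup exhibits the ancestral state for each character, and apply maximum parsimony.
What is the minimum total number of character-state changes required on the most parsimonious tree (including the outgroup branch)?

4

Character polarity is set by the outgroup: the derived state is whichever differs from the outgroup's state, so for Char. 2 the derived state is 'absent', and for the remaining characters it is 'present'.
Char. 1: derived state 'present' in F and R only — synapomorphy for {F, R}.
Char. 2: derived state 'absent' in R only — an autapomorphy, so it tells us nothing about relationships among taxa.
Char. 3 (derived state 'present') is shared by all ingroup taxa — unites the whole ingroup.
Char. 4 (derived state 'present') is shared by F, R, and Y — a synapomorphy uniting that clade.
Most parsimonious ingroup topology: ((Y,(R,F)),P).
Changes per character on this tree: Char. 1: 1; Char. 2: 1; Char. 3: 1; Char. 4: 1.
Total = 4.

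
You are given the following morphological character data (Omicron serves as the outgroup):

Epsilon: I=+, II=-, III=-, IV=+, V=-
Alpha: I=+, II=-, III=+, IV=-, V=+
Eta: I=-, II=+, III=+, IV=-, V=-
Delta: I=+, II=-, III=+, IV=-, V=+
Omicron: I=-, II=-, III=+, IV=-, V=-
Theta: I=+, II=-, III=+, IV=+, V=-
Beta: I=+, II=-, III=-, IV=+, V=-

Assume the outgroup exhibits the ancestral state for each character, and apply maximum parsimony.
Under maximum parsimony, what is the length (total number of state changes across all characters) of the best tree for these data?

5

Character polarity is set by the outgroup: the derived state is whichever differs from the outgroup's state, so for III the derived state is '-', and for the remaining characters it is '+'.
I (derived state '+') is shared by Alpha, Beta, Delta, Epsilon, and Theta — a synapomorphy uniting that clade.
II: derived state '+' in Eta only — an autapomorphy, so it tells us nothing about relationships among taxa.
III: derived state '-' in Beta and Epsilon only — synapomorphy for {Beta, Epsilon}.
Only Beta, Epsilon, and Theta show the derived state '+' for IV, supporting them as a clade.
V: derived state '+' in Alpha and Delta only — synapomorphy for {Alpha, Delta}.
Most parsimonious ingroup topology: (((Alpha,Delta),(Theta,(Epsilon,Beta))),Eta).
Changes per character on this tree: I: 1; II: 1; III: 1; IV: 1; V: 1.
Total = 5.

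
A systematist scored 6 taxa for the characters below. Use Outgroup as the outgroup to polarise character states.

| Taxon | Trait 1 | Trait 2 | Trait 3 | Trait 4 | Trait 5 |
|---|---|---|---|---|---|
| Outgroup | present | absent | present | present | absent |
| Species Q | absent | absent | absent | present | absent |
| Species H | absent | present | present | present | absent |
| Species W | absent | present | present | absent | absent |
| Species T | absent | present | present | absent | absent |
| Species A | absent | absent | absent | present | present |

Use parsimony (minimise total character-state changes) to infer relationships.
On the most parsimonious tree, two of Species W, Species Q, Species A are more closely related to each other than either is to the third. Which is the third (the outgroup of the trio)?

Character polarity is set by the outgroup: the derived state is whichever differs from the outgroup's state, so for Trait 1, Trait 3, Trait 4 the derived state is 'absent', and for the remaining characters it is 'present'.
All ingroup taxa share the derived state 'absent' for Trait 1; it defines the ingroup but does not resolve relationships within it.
Trait 2 (derived state 'present') is shared by Species H, Species T, and Species W — a synapomorphy uniting that clade.
Trait 3: derived state 'absent' in Species A and Species Q only — synapomorphy for {Species A, Species Q}.
Trait 4 (derived state 'absent') is shared by Species T and Species W — a synapomorphy uniting that clade.
Trait 5: derived state 'present' in Species A only — an autapomorphy, so it tells us nothing about relationships among taxa.
Most parsimonious ingroup topology: ((Species Q,Species A),(Species H,(Species W,Species T))).
Species Q and Species A share a more recent common ancestor with each other than either does with Species W, so Species W is the least closely related of the three.

Species W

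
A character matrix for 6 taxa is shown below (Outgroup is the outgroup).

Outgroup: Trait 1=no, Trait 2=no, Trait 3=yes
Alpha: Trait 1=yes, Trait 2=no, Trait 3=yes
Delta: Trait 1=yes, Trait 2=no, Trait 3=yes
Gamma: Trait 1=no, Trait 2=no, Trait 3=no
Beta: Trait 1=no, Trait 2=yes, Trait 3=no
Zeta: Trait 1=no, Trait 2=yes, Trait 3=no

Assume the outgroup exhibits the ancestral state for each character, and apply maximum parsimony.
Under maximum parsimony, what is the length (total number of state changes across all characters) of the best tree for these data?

Character polarity is set by the outgroup: the derived state is whichever differs from the outgroup's state, so for Trait 3 the derived state is 'no', and for the remaining characters it is 'yes'.
Trait 1: derived state 'yes' in Alpha and Delta only — synapomorphy for {Alpha, Delta}.
Trait 2: derived state 'yes' in Beta and Zeta only — synapomorphy for {Beta, Zeta}.
Trait 3: derived state 'no' in Beta, Gamma, and Zeta only — synapomorphy for {Beta, Gamma, Zeta}.
Most parsimonious ingroup topology: ((Alpha,Delta),(Gamma,(Beta,Zeta))).
Changes per character on this tree: Trait 1: 1; Trait 2: 1; Trait 3: 1.
Total = 3.

3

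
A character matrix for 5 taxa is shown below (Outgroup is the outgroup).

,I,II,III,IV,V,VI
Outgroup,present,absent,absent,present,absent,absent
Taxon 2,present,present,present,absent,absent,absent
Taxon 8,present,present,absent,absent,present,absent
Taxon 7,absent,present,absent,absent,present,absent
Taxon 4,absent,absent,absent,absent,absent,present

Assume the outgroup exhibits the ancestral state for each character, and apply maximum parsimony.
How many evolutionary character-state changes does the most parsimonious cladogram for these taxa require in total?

7

Character polarity is set by the outgroup: the derived state is whichever differs from the outgroup's state, so for I, IV the derived state is 'absent', and for the remaining characters it is 'present'.
I groups Taxon 4 and Taxon 7, which is incompatible with the clades supported by the remaining characters; treating it as convergent (homoplasy) costs fewer steps than any alternative tree.
Only Taxon 2, Taxon 7, and Taxon 8 show the derived state 'present' for II, supporting them as a clade.
III (derived state 'present') is unique to Taxon 2 (autapomorphy; uninformative for grouping).
All ingroup taxa share the derived state 'absent' for IV; it defines the ingroup but does not resolve relationships within it.
V (derived state 'present') is shared by Taxon 7 and Taxon 8 — a synapomorphy uniting that clade.
VI (derived state 'present') is unique to Taxon 4 (autapomorphy; uninformative for grouping).
Most parsimonious ingroup topology: ((Taxon 2,(Taxon 8,Taxon 7)),Taxon 4).
Changes per character on this tree: I: 2; II: 1; III: 1; IV: 1; V: 1; VI: 1.
Total = 7.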